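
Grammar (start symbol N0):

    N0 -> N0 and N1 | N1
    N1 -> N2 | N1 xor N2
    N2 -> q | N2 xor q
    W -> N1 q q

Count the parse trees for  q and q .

1

Parse trees for q and q:
  [N0 [N0 [N1 [N2 q]]] and [N1 [N2 q]]]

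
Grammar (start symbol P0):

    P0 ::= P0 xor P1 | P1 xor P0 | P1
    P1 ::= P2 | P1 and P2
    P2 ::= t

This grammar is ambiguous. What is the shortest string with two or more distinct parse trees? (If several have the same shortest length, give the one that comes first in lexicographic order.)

t xor t

length 1: no string has ≥2 trees
length 3: t xor t has 2 parse trees

Two derivations of t xor t:
  P0 ⇒ P0 xor P1 ⇒ P1 xor P1 ⇒ P2 xor P1 ⇒ t xor P1 ⇒ t xor P2 ⇒ t xor t
  P0 ⇒ P1 xor P0 ⇒ P2 xor P0 ⇒ t xor P0 ⇒ t xor P1 ⇒ t xor P2 ⇒ t xor t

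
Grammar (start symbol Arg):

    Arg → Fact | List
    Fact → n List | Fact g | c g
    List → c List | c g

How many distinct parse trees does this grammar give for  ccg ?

Parse trees for ccg:
  [Arg [List c [List c g]]]

1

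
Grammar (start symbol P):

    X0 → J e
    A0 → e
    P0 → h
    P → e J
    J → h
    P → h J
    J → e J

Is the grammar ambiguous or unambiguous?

Unambiguous

Only P, J are reachable from P; ignoring the rest: Each reachable nonterminal has at most one production per leading terminal, and all productions are right-linear; the derivation is determined token-by-token.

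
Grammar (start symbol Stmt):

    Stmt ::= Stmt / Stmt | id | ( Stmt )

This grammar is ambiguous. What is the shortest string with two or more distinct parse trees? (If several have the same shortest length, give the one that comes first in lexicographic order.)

id / id / id

length 1: no string has ≥2 trees
length 3: no string has ≥2 trees
length 5: id / id / id has 2 parse trees

Two derivations of id / id / id:
  Stmt ⇒ Stmt / Stmt ⇒ Stmt / Stmt / Stmt ⇒ id / Stmt / Stmt ⇒ id / id / Stmt ⇒ id / id / id
  Stmt ⇒ Stmt / Stmt ⇒ id / Stmt ⇒ id / Stmt / Stmt ⇒ id / id / Stmt ⇒ id / id / id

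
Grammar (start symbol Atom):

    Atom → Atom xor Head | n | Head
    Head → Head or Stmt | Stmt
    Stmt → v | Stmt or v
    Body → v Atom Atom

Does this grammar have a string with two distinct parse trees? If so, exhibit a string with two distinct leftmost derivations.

Witness: v or v

Derivation 1: Atom ⇒ Head ⇒ Head or Stmt ⇒ Stmt or Stmt ⇒ v or Stmt ⇒ v or v
Derivation 2: Atom ⇒ Head ⇒ Stmt ⇒ Stmt or v ⇒ v or v

Two distinct leftmost derivations for the same string.

Ambiguous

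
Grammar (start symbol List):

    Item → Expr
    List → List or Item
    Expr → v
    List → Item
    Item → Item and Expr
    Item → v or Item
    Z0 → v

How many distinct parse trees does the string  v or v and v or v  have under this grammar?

Parse trees for v or v and v or v:
  [List [List [List [Item [Expr v]]] or [Item [Item [Expr v]] and [Expr v]]] or [Item [Expr v]]]
  [List [List [Item [Item v or [Item [Expr v]]] and [Expr v]]] or [Item [Expr v]]]
  [List [List [Item v or [Item [Item [Expr v]] and [Expr v]]]] or [Item [Expr v]]]

3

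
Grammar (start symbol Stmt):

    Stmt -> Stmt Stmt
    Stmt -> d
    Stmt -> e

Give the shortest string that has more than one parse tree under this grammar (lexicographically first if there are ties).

d d d

length 1: no string has ≥2 trees
length 2: no string has ≥2 trees
length 3: d d d has 2 parse trees

Two derivations of d d d:
  Stmt ⇒ Stmt Stmt ⇒ Stmt Stmt Stmt ⇒ d Stmt Stmt ⇒ d d Stmt ⇒ d d d
  Stmt ⇒ Stmt Stmt ⇒ d Stmt ⇒ d Stmt Stmt ⇒ d d Stmt ⇒ d d d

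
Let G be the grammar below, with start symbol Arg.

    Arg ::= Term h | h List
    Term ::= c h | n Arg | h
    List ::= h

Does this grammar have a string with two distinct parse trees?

Ambiguous

Witness: h h

Derivation 1: Arg ⇒ Term h ⇒ h h
Derivation 2: Arg ⇒ h List ⇒ h h

Two distinct leftmost derivations for the same string.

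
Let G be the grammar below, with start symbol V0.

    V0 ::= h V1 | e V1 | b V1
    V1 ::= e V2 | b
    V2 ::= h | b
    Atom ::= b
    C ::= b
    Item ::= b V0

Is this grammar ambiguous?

Unambiguous

(Atom, C, Item are unreachable from V0, so their rules don't affect L(V0).) Each reachable nonterminal has at most one production per leading terminal, and all productions are right-linear; the derivation is determined token-by-token.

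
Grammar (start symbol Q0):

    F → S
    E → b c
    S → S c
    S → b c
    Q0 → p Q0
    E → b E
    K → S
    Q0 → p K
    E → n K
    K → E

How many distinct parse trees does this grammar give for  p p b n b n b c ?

Parse trees for p p b n b n b c:
  [Q0 p [Q0 p [K [E b [E n [K [E b [E n [K [S b c]]]]]]]]]]
  [Q0 p [Q0 p [K [E b [E n [K [E b [E n [K [E b c]]]]]]]]]]

2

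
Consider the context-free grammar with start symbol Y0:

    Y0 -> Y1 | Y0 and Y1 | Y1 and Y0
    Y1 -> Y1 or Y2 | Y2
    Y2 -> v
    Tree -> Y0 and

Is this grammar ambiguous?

Ambiguous

Witness: v and v

Derivation 1: Y0 ⇒ Y0 and Y1 ⇒ Y1 and Y1 ⇒ Y2 and Y1 ⇒ v and Y1 ⇒ v and Y2 ⇒ v and v
Derivation 2: Y0 ⇒ Y1 and Y0 ⇒ Y2 and Y0 ⇒ v and Y0 ⇒ v and Y1 ⇒ v and Y2 ⇒ v and v

Two distinct leftmost derivations for the same string.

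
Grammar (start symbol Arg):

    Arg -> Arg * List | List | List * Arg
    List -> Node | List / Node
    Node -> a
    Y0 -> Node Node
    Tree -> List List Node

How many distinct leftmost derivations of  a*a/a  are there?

Parse trees for a*a/a:
  [Arg [Arg [List [Node a]]] * [List [List [Node a]] / [Node a]]]
  [Arg [List [Node a]] * [Arg [List [List [Node a]] / [Node a]]]]

2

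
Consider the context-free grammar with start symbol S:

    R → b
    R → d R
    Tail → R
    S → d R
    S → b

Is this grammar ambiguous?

Only S, R are reachable from S; ignoring the rest: The reachable rules are right-linear with at most one rule per (nonterminal, next-terminal) pair. Each input token forces the next rule, so parsing is deterministic.

Unambiguous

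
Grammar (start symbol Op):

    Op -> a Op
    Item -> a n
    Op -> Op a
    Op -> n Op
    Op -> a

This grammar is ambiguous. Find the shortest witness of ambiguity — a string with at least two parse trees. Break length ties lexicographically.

length 1: no string has ≥2 trees
length 2: a a has 2 parse trees

Two derivations of a a:
  Op ⇒ a Op ⇒ a a
  Op ⇒ Op a ⇒ a a

a a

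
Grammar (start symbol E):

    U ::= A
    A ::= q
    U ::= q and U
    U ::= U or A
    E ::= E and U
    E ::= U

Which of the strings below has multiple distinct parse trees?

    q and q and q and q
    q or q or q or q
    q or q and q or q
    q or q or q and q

q and q and q and q

q and q and q and q: 8 trees
q or q or q or q: 1 tree
q or q and q or q: 1 tree
q or q or q and q: 1 tree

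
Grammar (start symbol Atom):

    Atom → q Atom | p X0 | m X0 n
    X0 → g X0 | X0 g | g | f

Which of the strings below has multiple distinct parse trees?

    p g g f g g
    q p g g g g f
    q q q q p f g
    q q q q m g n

p g g f g g: 6 trees
q p g g g g f: 1 tree
q q q q p f g: 1 tree
q q q q m g n: 1 tree

p g g f g g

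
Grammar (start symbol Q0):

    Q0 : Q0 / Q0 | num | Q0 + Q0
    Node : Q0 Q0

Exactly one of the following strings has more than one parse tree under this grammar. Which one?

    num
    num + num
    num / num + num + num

num: 1 tree
num + num: 1 tree
num / num + num + num: 5 trees

num / num + num + num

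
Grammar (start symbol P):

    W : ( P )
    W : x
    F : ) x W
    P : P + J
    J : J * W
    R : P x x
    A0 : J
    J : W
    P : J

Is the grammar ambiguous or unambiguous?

Unambiguous

(R, F, A0 are unreachable from P, so their rules don't affect L(P).) P → P + J | J  ;  J → J * W | W  — a left-associative chain with W at the bottom. Each string factors uniquely by precedence.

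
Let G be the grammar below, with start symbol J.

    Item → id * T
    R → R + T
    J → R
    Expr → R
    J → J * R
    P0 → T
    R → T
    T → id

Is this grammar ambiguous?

Unambiguous

(Item, Expr, P0 are unreachable from J, so their rules don't affect L(J).) J → J * R | R  ;  R → R + T | T  — a left-associative chain with T at the bottom. Each string factors uniquely by precedence.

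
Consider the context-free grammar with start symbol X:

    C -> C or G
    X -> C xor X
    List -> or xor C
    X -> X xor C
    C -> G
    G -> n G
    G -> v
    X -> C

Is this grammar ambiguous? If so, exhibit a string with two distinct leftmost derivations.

Ambiguous

Witness: v xor v

Derivation 1: X ⇒ C xor X ⇒ G xor X ⇒ v xor X ⇒ v xor C ⇒ v xor G ⇒ v xor v
Derivation 2: X ⇒ X xor C ⇒ C xor C ⇒ G xor C ⇒ v xor C ⇒ v xor G ⇒ v xor v

Two distinct leftmost derivations for the same string.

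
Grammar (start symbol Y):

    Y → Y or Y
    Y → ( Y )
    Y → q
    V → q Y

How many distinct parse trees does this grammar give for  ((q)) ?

Parse trees for ((q)):
  [Y ( [Y ( [Y q] )] )]

1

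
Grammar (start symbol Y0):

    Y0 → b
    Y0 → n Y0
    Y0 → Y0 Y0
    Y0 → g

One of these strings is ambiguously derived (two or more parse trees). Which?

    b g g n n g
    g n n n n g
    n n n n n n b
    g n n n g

b g g n n g

b g g n n g: 5 trees
g n n n n g: 1 tree
n n n n n n b: 1 tree
g n n n g: 1 tree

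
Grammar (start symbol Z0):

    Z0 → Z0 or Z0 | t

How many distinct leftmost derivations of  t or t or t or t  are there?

5

Parse trees for t or t or t or t:
  [Z0 [Z0 t] or [Z0 [Z0 t] or [Z0 [Z0 t] or [Z0 t]]]]
  [Z0 [Z0 t] or [Z0 [Z0 [Z0 t] or [Z0 t]] or [Z0 t]]]
  [Z0 [Z0 [Z0 t] or [Z0 t]] or [Z0 [Z0 t] or [Z0 t]]]
  [Z0 [Z0 [Z0 t] or [Z0 [Z0 t] or [Z0 t]]] or [Z0 t]]
  [Z0 [Z0 [Z0 [Z0 t] or [Z0 t]] or [Z0 t]] or [Z0 t]]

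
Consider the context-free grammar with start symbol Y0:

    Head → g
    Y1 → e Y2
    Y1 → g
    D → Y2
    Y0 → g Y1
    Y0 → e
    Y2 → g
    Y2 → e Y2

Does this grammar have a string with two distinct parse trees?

Unambiguous

Only Y0, Y1, Y2 are reachable from Y0; ignoring the rest: The reachable rules are right-linear with at most one rule per (nonterminal, next-terminal) pair. Each input token forces the next rule, so parsing is deterministic.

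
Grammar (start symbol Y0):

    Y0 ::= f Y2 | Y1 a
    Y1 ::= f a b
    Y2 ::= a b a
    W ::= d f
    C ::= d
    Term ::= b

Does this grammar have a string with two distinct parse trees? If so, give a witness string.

Witness: f a b a

Derivation 1: Y0 ⇒ f Y2 ⇒ f a b a
Derivation 2: Y0 ⇒ Y1 a ⇒ f a b a

Two distinct leftmost derivations for the same string.

Ambiguous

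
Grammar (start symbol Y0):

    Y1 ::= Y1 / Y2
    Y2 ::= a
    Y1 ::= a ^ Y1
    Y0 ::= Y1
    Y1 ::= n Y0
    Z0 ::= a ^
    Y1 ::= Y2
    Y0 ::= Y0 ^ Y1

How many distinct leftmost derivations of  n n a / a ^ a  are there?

6

Parse trees for n n a / a ^ a:
  [Y0 [Y1 n [Y0 [Y1 n [Y0 [Y0 [Y1 [Y1 [Y2 a]] / [Y2 a]]] ^ [Y1 [Y2 a]]]]]]]
  [Y0 [Y1 n [Y0 [Y0 [Y1 [Y1 n [Y0 [Y1 [Y2 a]]]] / [Y2 a]]] ^ [Y1 [Y2 a]]]]]
  [Y0 [Y1 n [Y0 [Y0 [Y1 n [Y0 [Y1 [Y1 [Y2 a]] / [Y2 a]]]]] ^ [Y1 [Y2 a]]]]]
  [Y0 [Y0 [Y1 [Y1 n [Y0 [Y1 n [Y0 [Y1 [Y2 a]]]]]] / [Y2 a]]] ^ [Y1 [Y2 a]]]
  [Y0 [Y0 [Y1 n [Y0 [Y1 [Y1 n [Y0 [Y1 [Y2 a]]]] / [Y2 a]]]]] ^ [Y1 [Y2 a]]]
  [Y0 [Y0 [Y1 n [Y0 [Y1 n [Y0 [Y1 [Y1 [Y2 a]] / [Y2 a]]]]]]] ^ [Y1 [Y2 a]]]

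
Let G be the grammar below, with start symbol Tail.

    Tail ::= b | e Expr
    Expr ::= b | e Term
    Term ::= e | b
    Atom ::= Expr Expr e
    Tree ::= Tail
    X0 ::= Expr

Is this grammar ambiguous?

Only Tail, Expr, Term are reachable from Tail; ignoring the rest: Restricted to the reachable nonterminals, every rule has the form A → t or A → t B, and no two rules for the same A share a first terminal. The grammar encodes a DFA — one run per string.

Unambiguous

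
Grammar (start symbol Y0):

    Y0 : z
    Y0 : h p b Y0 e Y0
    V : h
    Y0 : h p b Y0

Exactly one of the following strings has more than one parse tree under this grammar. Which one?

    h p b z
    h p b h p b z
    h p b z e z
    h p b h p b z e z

h p b h p b z e z

h p b z: 1 tree
h p b h p b z: 1 tree
h p b z e z: 1 tree
h p b h p b z e z: 2 trees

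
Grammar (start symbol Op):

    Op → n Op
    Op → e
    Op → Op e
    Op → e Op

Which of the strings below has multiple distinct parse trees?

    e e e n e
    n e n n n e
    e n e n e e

e e e n e: 1 tree
n e n n n e: 1 tree
e n e n e e: 6 trees

e n e n e e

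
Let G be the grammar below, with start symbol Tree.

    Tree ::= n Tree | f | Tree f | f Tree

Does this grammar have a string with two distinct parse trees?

Witness: f f

Derivation 1: Tree ⇒ Tree f ⇒ f f
Derivation 2: Tree ⇒ f Tree ⇒ f f

Two distinct leftmost derivations for the same string.

Ambiguous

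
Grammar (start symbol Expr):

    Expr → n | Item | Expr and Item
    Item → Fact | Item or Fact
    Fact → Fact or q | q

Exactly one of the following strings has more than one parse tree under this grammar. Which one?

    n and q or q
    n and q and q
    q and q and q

n and q or q

n and q or q: 2 trees
n and q and q: 1 tree
q and q and q: 1 tree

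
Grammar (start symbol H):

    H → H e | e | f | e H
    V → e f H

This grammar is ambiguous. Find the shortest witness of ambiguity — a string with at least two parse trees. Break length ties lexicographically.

length 1: no string has ≥2 trees
length 2: e e has 2 parse trees

Two derivations of e e:
  H ⇒ H e ⇒ e e
  H ⇒ e H ⇒ e e

e e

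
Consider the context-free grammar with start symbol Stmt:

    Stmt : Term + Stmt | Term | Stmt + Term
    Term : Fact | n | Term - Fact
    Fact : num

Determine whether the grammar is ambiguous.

Witness: n + n

Derivation 1: Stmt ⇒ Term + Stmt ⇒ n + Stmt ⇒ n + Term ⇒ n + n
Derivation 2: Stmt ⇒ Stmt + Term ⇒ Term + Term ⇒ n + Term ⇒ n + n

Two distinct leftmost derivations for the same string.

Ambiguous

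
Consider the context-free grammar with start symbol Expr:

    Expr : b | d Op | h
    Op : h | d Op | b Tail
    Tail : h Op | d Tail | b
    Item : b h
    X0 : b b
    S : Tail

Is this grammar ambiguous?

Unambiguous

(Item, X0, S are unreachable from Expr, so their rules don't affect L(Expr).) Restricted to the reachable nonterminals, every rule has the form A → t or A → t B, and no two rules for the same A share a first terminal. The grammar encodes a DFA — one run per string.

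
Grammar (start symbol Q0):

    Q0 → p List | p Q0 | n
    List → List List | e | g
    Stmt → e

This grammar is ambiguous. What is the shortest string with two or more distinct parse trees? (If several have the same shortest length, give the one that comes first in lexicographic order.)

p e e e

length 1: no string has ≥2 trees
length 2: no string has ≥2 trees
length 3: no string has ≥2 trees
length 4: p e e e has 2 parse trees

Two derivations of p e e e:
  Q0 ⇒ p List ⇒ p List List ⇒ p List List List ⇒ p e List List ⇒ p e e List ⇒ p e e e
  Q0 ⇒ p List ⇒ p List List ⇒ p e List ⇒ p e List List ⇒ p e e List ⇒ p e e e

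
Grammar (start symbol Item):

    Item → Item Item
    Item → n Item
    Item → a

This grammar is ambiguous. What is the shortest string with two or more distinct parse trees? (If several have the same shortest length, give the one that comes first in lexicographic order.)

length 1: no string has ≥2 trees
length 2: no string has ≥2 trees
length 3: a a a has 2 parse trees

Two derivations of a a a:
  Item ⇒ Item Item ⇒ Item Item Item ⇒ a Item Item ⇒ a a Item ⇒ a a a
  Item ⇒ Item Item ⇒ a Item ⇒ a Item Item ⇒ a a Item ⇒ a a a

a a a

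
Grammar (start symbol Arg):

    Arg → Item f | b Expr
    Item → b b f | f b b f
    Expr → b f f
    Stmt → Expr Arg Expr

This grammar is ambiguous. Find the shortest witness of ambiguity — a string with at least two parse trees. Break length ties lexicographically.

length 4: b b f f has 2 parse trees

Two derivations of b b f f:
  Arg ⇒ Item f ⇒ b b f f
  Arg ⇒ b Expr ⇒ b b f f

b b f f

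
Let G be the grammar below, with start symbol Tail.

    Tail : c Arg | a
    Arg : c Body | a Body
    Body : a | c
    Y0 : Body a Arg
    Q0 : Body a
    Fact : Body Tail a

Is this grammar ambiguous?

Only Tail, Arg, Body are reachable from Tail; ignoring the rest: The reachable rules are right-linear with at most one rule per (nonterminal, next-terminal) pair. Each input token forces the next rule, so parsing is deterministic.

Unambiguous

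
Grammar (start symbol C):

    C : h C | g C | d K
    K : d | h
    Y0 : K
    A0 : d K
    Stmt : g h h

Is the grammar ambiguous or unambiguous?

Unambiguous

(Y0, A0, Stmt are unreachable from C, so their rules don't affect L(C).) Restricted to the reachable nonterminals, every rule has the form A → t or A → t B, and no two rules for the same A share a first terminal. The grammar encodes a DFA — one run per string.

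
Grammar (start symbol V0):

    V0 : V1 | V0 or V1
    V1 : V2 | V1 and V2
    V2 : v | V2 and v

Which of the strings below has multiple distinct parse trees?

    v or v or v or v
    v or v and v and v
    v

v or v and v and v

v or v or v or v: 1 tree
v or v and v and v: 4 trees
v: 1 tree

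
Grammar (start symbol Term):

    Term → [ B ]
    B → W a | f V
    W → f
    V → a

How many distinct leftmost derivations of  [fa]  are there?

2

Parse trees for [fa]:
  [Term [ [B [W f] a] ]]
  [Term [ [B f [V a]] ]]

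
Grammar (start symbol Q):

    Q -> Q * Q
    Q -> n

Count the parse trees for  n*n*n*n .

Parse trees for n*n*n*n:
  [Q [Q n] * [Q [Q n] * [Q [Q n] * [Q n]]]]
  [Q [Q n] * [Q [Q [Q n] * [Q n]] * [Q n]]]
  [Q [Q [Q n] * [Q n]] * [Q [Q n] * [Q n]]]
  [Q [Q [Q n] * [Q [Q n] * [Q n]]] * [Q n]]
  [Q [Q [Q [Q n] * [Q n]] * [Q n]] * [Q n]]

5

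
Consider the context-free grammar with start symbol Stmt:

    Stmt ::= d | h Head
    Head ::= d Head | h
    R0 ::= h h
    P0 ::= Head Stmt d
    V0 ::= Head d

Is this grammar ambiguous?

Unambiguous

Only Stmt, Head are reachable from Stmt; ignoring the rest: Restricted to the reachable nonterminals, every rule has the form A → t or A → t B, and no two rules for the same A share a first terminal. The grammar encodes a DFA — one run per string.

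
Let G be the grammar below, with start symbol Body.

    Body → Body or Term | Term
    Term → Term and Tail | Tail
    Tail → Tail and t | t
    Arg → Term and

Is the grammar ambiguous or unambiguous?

Ambiguous

Witness: t and t

Derivation 1: Body ⇒ Term ⇒ Term and Tail ⇒ Tail and Tail ⇒ t and Tail ⇒ t and t
Derivation 2: Body ⇒ Term ⇒ Tail ⇒ Tail and t ⇒ t and t

Two distinct leftmost derivations for the same string.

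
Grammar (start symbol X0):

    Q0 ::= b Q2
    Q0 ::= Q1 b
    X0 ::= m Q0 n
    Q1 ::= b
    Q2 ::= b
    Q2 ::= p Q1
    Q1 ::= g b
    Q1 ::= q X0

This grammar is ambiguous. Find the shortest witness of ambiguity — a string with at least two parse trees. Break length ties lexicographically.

length 4: m b b n has 2 parse trees

Two derivations of m b b n:
  X0 ⇒ m Q0 n ⇒ m b Q2 n ⇒ m b b n
  X0 ⇒ m Q0 n ⇒ m Q1 b n ⇒ m b b n

m b b n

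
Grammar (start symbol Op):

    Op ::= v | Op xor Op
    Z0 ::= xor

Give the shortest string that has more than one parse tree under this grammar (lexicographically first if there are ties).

v xor v xor v

length 1: no string has ≥2 trees
length 3: no string has ≥2 trees
length 5: v xor v xor v has 2 parse trees

Two derivations of v xor v xor v:
  Op ⇒ Op xor Op ⇒ v xor Op ⇒ v xor Op xor Op ⇒ v xor v xor Op ⇒ v xor v xor v
  Op ⇒ Op xor Op ⇒ Op xor Op xor Op ⇒ v xor Op xor Op ⇒ v xor v xor Op ⇒ v xor v xor v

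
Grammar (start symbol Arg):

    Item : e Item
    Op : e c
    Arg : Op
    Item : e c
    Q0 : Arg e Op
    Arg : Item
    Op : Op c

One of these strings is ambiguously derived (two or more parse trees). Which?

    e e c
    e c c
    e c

e e c: 1 tree
e c c: 1 tree
e c: 2 trees

e c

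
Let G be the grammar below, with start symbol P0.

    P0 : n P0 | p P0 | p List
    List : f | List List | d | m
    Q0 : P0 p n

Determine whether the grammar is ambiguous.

Ambiguous

Witness: p d d d

Derivation 1: P0 ⇒ p List ⇒ p List List ⇒ p List List List ⇒ p d List List ⇒ p d d List ⇒ p d d d
Derivation 2: P0 ⇒ p List ⇒ p List List ⇒ p d List ⇒ p d List List ⇒ p d d List ⇒ p d d d

Two distinct leftmost derivations for the same string.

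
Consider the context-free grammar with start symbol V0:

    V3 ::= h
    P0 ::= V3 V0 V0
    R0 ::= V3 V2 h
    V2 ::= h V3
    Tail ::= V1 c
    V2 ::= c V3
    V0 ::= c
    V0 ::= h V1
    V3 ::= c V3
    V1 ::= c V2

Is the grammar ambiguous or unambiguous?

Only V0, V1, V2, V3 are reachable from V0; ignoring the rest: Restricted to the reachable nonterminals, every rule has the form A → t or A → t B, and no two rules for the same A share a first terminal. The grammar encodes a DFA — one run per string.

Unambiguous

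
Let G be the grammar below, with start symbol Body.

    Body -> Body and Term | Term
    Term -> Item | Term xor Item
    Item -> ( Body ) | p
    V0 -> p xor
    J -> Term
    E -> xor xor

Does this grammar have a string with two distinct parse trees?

Unambiguous

(V0, J, E are unreachable from Body, so their rules don't affect L(Body).) The grammar is stratified — Body handles 'and' (left-recursive), Term handles 'xor', Item atoms. Each operator has a fixed associativity and precedence level, so every string has one parse.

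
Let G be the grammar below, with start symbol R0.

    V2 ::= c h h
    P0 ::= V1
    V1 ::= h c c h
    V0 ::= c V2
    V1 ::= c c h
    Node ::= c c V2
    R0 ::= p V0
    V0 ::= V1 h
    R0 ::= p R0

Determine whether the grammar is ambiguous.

Ambiguous

Witness: p c c h h

Derivation 1: R0 ⇒ p V0 ⇒ p c V2 ⇒ p c c h h
Derivation 2: R0 ⇒ p V0 ⇒ p V1 h ⇒ p c c h h

Two distinct leftmost derivations for the same string.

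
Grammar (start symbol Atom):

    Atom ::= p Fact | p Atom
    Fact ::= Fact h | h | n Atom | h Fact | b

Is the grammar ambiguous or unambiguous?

Ambiguous

Witness: p h h

Derivation 1: Atom ⇒ p Fact ⇒ p Fact h ⇒ p h h
Derivation 2: Atom ⇒ p Fact ⇒ p h Fact ⇒ p h h

Two distinct leftmost derivations for the same string.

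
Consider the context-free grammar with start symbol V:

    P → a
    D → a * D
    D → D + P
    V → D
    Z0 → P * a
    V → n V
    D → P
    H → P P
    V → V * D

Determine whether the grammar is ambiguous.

Ambiguous

Witness: a * a

Derivation 1: V ⇒ D ⇒ a * D ⇒ a * P ⇒ a * a
Derivation 2: V ⇒ V * D ⇒ D * D ⇒ P * D ⇒ a * D ⇒ a * P ⇒ a * a

Two distinct leftmost derivations for the same string.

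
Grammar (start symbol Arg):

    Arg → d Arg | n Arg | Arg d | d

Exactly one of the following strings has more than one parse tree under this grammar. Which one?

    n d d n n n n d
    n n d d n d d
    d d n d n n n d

n d d n n n n d: 1 tree
n n d d n d d: 7 trees
d d n d n n n d: 1 tree

n n d d n d d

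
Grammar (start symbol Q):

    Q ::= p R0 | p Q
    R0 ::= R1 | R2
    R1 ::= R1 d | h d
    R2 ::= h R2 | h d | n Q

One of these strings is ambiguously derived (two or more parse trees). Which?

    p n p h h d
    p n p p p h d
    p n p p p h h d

p n p h h d: 1 tree
p n p p p h d: 2 trees
p n p p p h h d: 1 tree

p n p p p h d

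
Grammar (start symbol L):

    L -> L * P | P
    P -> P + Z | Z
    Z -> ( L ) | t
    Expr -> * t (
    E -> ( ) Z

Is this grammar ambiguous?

Unambiguous

Only L, P, Z are reachable from L; ignoring the rest: This is a standard precedence ladder (L over P over Z), with each level left-recursive on its own operator ('*' at L, '+' at P). That structure is LR(1), hence unambiguous.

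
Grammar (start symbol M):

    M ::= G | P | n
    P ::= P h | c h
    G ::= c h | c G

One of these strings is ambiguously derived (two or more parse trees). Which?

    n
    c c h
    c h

c h

n: 1 tree
c c h: 1 tree
c h: 2 trees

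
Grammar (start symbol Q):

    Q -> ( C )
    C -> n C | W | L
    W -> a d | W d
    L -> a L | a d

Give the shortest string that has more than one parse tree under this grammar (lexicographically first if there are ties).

( a d )

length 4: ( a d ) has 2 parse trees

Two derivations of ( a d ):
  Q ⇒ ( C ) ⇒ ( W ) ⇒ ( a d )
  Q ⇒ ( C ) ⇒ ( L ) ⇒ ( a d )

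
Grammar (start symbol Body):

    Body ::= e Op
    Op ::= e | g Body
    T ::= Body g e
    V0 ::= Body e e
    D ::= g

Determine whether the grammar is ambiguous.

(T, V0, D are unreachable from Body, so their rules don't affect L(Body).) Restricted to the reachable nonterminals, every rule has the form A → t or A → t B, and no two rules for the same A share a first terminal. The grammar encodes a DFA — one run per string.

Unambiguous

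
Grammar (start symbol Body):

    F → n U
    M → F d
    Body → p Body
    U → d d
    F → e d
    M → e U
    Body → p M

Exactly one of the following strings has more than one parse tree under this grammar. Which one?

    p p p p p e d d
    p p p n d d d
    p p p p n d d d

p p p p p e d d

p p p p p e d d: 2 trees
p p p n d d d: 1 tree
p p p p n d d d: 1 tree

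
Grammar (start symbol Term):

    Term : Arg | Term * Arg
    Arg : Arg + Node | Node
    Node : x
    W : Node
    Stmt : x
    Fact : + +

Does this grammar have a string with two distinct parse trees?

Unambiguous

Only Term, Arg, Node are reachable from Term; ignoring the rest: The grammar is stratified — Term handles '*' (left-recursive), Arg handles '+', Node atoms. Each operator has a fixed associativity and precedence level, so every string has one parse.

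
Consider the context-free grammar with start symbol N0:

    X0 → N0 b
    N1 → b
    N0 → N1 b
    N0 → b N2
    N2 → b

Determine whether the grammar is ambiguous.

Witness: b b

Derivation 1: N0 ⇒ N1 b ⇒ b b
Derivation 2: N0 ⇒ b N2 ⇒ b b

Two distinct leftmost derivations for the same string.

Ambiguous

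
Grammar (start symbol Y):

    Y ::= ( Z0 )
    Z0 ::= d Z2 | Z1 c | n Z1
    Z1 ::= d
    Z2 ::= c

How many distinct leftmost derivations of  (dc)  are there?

Parse trees for (dc):
  [Y ( [Z0 d [Z2 c]] )]
  [Y ( [Z0 [Z1 d] c] )]

2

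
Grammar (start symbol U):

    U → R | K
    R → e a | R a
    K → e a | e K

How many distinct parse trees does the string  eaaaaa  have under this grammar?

Parse trees for eaaaaa:
  [U [R [R [R [R [R e a] a] a] a] a]]

1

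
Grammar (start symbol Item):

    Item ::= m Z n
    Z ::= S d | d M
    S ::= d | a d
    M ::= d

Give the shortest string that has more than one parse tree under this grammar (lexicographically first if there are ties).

m d d n

length 4: m d d n has 2 parse trees

Two derivations of m d d n:
  Item ⇒ m Z n ⇒ m S d n ⇒ m d d n
  Item ⇒ m Z n ⇒ m d M n ⇒ m d d n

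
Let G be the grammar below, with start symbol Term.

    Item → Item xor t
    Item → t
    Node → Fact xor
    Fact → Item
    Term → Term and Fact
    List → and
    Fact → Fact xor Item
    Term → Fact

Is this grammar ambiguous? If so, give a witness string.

Ambiguous

Witness: t xor t

Derivation 1: Term ⇒ Fact ⇒ Item ⇒ Item xor t ⇒ t xor t
Derivation 2: Term ⇒ Fact ⇒ Fact xor Item ⇒ Item xor Item ⇒ t xor Item ⇒ t xor t

Two distinct leftmost derivations for the same string.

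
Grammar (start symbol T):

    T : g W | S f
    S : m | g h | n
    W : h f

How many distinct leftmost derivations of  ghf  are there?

Parse trees for ghf:
  [T g [W h f]]
  [T [S g h] f]

2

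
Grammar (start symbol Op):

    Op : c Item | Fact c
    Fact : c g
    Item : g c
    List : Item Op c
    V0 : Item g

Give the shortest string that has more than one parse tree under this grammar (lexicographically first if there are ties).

c g c

length 3: c g c has 2 parse trees

Two derivations of c g c:
  Op ⇒ c Item ⇒ c g c
  Op ⇒ Fact c ⇒ c g c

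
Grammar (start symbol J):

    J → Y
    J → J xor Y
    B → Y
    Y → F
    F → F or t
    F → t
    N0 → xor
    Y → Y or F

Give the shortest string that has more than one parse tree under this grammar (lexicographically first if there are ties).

t or t

length 1: no string has ≥2 trees
length 3: t or t has 2 parse trees

Two derivations of t or t:
  J ⇒ Y ⇒ F ⇒ F or t ⇒ t or t
  J ⇒ Y ⇒ Y or F ⇒ F or F ⇒ t or F ⇒ t or t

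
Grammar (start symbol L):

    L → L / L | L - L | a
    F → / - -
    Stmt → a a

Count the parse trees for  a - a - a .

Parse trees for a - a - a:
  [L [L a] - [L [L a] - [L a]]]
  [L [L [L a] - [L a]] - [L a]]

2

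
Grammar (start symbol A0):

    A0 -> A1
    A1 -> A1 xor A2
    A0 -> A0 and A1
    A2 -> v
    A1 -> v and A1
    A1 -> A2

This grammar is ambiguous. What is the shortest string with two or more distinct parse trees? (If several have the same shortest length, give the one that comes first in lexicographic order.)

length 1: no string has ≥2 trees
length 3: v and v has 2 parse trees

Two derivations of v and v:
  A0 ⇒ A1 ⇒ v and A1 ⇒ v and A2 ⇒ v and v
  A0 ⇒ A0 and A1 ⇒ A1 and A1 ⇒ A2 and A1 ⇒ v and A1 ⇒ v and A2 ⇒ v and v

v and v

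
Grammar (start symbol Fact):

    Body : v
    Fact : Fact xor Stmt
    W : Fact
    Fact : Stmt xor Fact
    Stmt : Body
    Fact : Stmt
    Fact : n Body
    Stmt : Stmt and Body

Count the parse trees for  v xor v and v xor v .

4

Parse trees for v xor v and v xor v:
  [Fact [Fact [Fact [Stmt [Body v]]] xor [Stmt [Stmt [Body v]] and [Body v]]] xor [Stmt [Body v]]]
  [Fact [Fact [Stmt [Body v]] xor [Fact [Stmt [Stmt [Body v]] and [Body v]]]] xor [Stmt [Body v]]]
  [Fact [Stmt [Body v]] xor [Fact [Fact [Stmt [Stmt [Body v]] and [Body v]]] xor [Stmt [Body v]]]]
  [Fact [Stmt [Body v]] xor [Fact [Stmt [Stmt [Body v]] and [Body v]] xor [Fact [Stmt [Body v]]]]]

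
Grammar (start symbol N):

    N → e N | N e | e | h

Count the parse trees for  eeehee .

Parse trees for eeehee (showing first 6 of 10):
  [N e [N e [N e [N [N [N h] e] e]]]]
  [N e [N e [N [N e [N [N h] e]] e]]]
  [N e [N e [N [N [N e [N h]] e] e]]]
  [N e [N [N e [N e [N [N h] e]]] e]]
  [N e [N [N e [N [N e [N h]] e]] e]]
  [N e [N [N [N e [N e [N h]]] e] e]]

10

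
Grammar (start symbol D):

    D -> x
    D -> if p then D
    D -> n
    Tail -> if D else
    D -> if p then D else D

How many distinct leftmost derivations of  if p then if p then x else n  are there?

Parse trees for if p then if p then x else n:
  [D if p then [D if p then [D x] else [D n]]]
  [D if p then [D if p then [D x]] else [D n]]

2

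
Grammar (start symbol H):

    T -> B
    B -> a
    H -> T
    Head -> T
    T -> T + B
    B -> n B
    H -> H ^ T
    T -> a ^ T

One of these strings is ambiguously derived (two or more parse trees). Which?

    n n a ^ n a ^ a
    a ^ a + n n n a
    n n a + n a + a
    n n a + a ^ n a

n n a ^ n a ^ a: 1 tree
a ^ a + n n n a: 3 trees
n n a + n a + a: 1 tree
n n a + a ^ n a: 1 tree

a ^ a + n n n a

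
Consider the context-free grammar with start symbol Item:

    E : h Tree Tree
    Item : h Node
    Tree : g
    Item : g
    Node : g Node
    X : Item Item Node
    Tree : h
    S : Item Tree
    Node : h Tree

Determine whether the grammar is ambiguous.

Unambiguous

(E, X, S are unreachable from Item, so their rules don't affect L(Item).) Each reachable nonterminal has at most one production per leading terminal, and all productions are right-linear; the derivation is determined token-by-token.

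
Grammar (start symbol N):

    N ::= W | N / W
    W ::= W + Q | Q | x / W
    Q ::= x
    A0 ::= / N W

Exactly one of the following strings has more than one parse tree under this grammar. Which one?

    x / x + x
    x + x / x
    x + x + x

x / x + x: 3 trees
x + x / x: 1 tree
x + x + x: 1 tree

x / x + x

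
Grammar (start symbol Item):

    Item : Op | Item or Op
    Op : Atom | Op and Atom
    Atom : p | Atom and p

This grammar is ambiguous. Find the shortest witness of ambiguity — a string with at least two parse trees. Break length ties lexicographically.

length 1: no string has ≥2 trees
length 3: p and p has 2 parse trees

Two derivations of p and p:
  Item ⇒ Op ⇒ Atom ⇒ Atom and p ⇒ p and p
  Item ⇒ Op ⇒ Op and Atom ⇒ Atom and Atom ⇒ p and Atom ⇒ p and p

p and p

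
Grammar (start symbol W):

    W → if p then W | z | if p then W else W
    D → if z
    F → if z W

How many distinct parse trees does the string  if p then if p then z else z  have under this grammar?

Parse trees for if p then if p then z else z:
  [W if p then [W if p then [W z] else [W z]]]
  [W if p then [W if p then [W z]] else [W z]]

2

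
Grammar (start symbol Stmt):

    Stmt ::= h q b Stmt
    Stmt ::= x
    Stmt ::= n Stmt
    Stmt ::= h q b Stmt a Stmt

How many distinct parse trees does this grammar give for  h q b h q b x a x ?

Parse trees for h q b h q b x a x:
  [Stmt h q b [Stmt h q b [Stmt x] a [Stmt x]]]
  [Stmt h q b [Stmt h q b [Stmt x]] a [Stmt x]]

2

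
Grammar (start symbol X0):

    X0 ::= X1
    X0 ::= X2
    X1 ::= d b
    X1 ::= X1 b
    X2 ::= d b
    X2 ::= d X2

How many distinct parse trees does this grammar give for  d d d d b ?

Parse trees for d d d d b:
  [X0 [X2 d [X2 d [X2 d [X2 d b]]]]]

1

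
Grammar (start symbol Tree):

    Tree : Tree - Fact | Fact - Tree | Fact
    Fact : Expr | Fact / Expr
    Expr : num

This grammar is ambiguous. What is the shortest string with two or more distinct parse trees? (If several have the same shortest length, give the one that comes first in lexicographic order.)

num - num

length 1: no string has ≥2 trees
length 3: num - num has 2 parse trees

Two derivations of num - num:
  Tree ⇒ Tree - Fact ⇒ Fact - Fact ⇒ Expr - Fact ⇒ num - Fact ⇒ num - Expr ⇒ num - num
  Tree ⇒ Fact - Tree ⇒ Expr - Tree ⇒ num - Tree ⇒ num - Fact ⇒ num - Expr ⇒ num - num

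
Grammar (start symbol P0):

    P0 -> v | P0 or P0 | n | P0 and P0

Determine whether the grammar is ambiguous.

Ambiguous

Witness: n and n and n

Derivation 1: P0 ⇒ P0 and P0 ⇒ n and P0 ⇒ n and P0 and P0 ⇒ n and n and P0 ⇒ n and n and n
Derivation 2: P0 ⇒ P0 and P0 ⇒ P0 and P0 and P0 ⇒ n and P0 and P0 ⇒ n and n and P0 ⇒ n and n and n

Two distinct leftmost derivations for the same string.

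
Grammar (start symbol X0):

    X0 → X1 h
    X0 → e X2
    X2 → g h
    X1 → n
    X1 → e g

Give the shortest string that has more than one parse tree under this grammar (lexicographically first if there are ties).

e g h

length 2: no string has ≥2 trees
length 3: e g h has 2 parse trees

Two derivations of e g h:
  X0 ⇒ X1 h ⇒ e g h
  X0 ⇒ e X2 ⇒ e g h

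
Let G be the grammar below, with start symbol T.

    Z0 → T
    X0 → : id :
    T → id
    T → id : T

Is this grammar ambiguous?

Only T is reachable from T; ignoring the rest: Right-recursive list with a separator: after each atom, whether the separator follows determines the rule. One parse per string.

Unambiguous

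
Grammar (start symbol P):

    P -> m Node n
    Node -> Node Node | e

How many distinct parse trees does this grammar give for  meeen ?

2

Parse trees for meeen:
  [P m [Node [Node e] [Node [Node e] [Node e]]] n]
  [P m [Node [Node [Node e] [Node e]] [Node e]] n]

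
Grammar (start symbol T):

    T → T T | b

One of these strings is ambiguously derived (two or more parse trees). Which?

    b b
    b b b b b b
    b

b b b b b b

b b: 1 tree
b b b b b b: 42 trees
b: 1 tree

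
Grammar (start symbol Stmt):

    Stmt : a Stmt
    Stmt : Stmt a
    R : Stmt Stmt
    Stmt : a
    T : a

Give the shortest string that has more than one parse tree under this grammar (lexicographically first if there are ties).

length 1: no string has ≥2 trees
length 2: a a has 2 parse trees

Two derivations of a a:
  Stmt ⇒ a Stmt ⇒ a a
  Stmt ⇒ Stmt a ⇒ a a

a a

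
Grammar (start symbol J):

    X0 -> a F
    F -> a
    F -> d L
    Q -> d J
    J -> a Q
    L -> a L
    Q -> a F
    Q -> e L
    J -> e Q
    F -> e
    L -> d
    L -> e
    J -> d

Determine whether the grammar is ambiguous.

Only J, Q, F, L are reachable from J; ignoring the rest: The reachable rules are right-linear with at most one rule per (nonterminal, next-terminal) pair. Each input token forces the next rule, so parsing is deterministic.

Unambiguous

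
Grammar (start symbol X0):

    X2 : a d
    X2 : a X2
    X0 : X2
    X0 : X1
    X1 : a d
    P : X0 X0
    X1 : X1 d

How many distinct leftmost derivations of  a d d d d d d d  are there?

1

Parse trees for a d d d d d d d:
  [X0 [X1 [X1 [X1 [X1 [X1 [X1 [X1 a d] d] d] d] d] d] d]]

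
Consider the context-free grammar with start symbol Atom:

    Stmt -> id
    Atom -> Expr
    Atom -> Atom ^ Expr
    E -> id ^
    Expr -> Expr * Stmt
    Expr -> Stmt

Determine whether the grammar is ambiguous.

Unambiguous

Only Atom, Expr, Stmt are reachable from Atom; ignoring the rest: The grammar is stratified — Atom handles '^' (left-recursive), Expr handles '*', Stmt atoms. Each operator has a fixed associativity and precedence level, so every string has one parse.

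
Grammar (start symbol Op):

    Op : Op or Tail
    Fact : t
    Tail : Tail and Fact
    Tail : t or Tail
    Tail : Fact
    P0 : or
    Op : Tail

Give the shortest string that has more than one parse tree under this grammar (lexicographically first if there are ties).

length 1: no string has ≥2 trees
length 3: t or t has 2 parse trees

Two derivations of t or t:
  Op ⇒ Op or Tail ⇒ Tail or Tail ⇒ Fact or Tail ⇒ t or Tail ⇒ t or Fact ⇒ t or t
  Op ⇒ Tail ⇒ t or Tail ⇒ t or Fact ⇒ t or t

t or t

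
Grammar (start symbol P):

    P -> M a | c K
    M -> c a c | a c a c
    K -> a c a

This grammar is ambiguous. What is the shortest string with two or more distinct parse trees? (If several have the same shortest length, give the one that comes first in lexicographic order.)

length 4: c a c a has 2 parse trees

Two derivations of c a c a:
  P ⇒ M a ⇒ c a c a
  P ⇒ c K ⇒ c a c a

c a c a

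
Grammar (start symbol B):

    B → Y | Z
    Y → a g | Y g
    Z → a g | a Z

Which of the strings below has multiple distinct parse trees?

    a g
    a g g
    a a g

a g

a g: 2 trees
a g g: 1 tree
a a g: 1 tree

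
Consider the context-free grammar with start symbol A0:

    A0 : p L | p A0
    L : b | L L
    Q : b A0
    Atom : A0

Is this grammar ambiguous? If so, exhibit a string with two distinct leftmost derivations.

Ambiguous

Witness: p b b b

Derivation 1: A0 ⇒ p L ⇒ p L L ⇒ p b L ⇒ p b L L ⇒ p b b L ⇒ p b b b
Derivation 2: A0 ⇒ p L ⇒ p L L ⇒ p L L L ⇒ p b L L ⇒ p b b L ⇒ p b b b

Two distinct leftmost derivations for the same string.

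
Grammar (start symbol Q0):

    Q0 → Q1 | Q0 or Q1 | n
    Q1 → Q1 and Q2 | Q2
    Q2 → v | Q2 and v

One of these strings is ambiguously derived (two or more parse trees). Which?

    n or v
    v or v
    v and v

n or v: 1 tree
v or v: 1 tree
v and v: 2 trees

v and v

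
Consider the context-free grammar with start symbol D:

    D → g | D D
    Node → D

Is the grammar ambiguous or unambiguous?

Ambiguous

Witness: g g g

Derivation 1: D ⇒ D D ⇒ g D ⇒ g D D ⇒ g g D ⇒ g g g
Derivation 2: D ⇒ D D ⇒ D D D ⇒ g D D ⇒ g g D ⇒ g g g

Two distinct leftmost derivations for the same string.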